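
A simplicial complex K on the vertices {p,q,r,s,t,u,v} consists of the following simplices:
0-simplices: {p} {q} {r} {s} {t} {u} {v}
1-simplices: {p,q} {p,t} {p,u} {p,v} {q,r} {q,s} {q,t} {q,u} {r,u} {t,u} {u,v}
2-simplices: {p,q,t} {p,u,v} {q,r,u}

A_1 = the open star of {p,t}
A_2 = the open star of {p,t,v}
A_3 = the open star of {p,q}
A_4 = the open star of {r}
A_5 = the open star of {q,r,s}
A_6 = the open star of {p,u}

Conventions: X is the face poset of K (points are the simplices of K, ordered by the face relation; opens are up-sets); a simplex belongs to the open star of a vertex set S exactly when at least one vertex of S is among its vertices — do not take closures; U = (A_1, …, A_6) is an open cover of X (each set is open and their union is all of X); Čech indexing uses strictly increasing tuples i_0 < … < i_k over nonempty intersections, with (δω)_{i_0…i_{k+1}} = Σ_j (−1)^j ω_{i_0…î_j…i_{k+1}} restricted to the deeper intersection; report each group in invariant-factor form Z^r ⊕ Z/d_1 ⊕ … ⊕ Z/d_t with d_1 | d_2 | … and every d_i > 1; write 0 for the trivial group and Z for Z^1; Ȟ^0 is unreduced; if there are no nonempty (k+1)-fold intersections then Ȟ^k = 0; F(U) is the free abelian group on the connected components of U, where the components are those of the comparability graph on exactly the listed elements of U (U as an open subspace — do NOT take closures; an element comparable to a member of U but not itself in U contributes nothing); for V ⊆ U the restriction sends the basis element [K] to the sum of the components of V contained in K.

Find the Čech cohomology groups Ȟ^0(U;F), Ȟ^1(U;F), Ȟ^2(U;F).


cover nerve:
  A1={{p},{t},{p,q},{p,t},{p,u},{p,v},{q,t},{t,u},{p,q,t},{p,u,v}} A2={{p},{t},{v},{p,q},{p,t},{p,u},{p,v},{q,t},{t,u},{u,v},{p,q,t},{p,u,v}} A3={{p},{q},{p,q},{p,t},{p,u},{p,v},{q,r},{q,s},{q,t},{q,u},{p,q,t},{p,u,v},{q,r,u}} A4={{r},{q,r},{r,u},{q,r,u}} A5={{q},{r},{s},{p,q},{q,r},{q,s},{q,t},{q,u},{r,u},{p,q,t},{q,r,u}} A6={{p},{u},{p,q},{p,t},{p,u},{p,v},{q,u},{r,u},{t,u},{u,v},{p,q,t},{p,u,v},{q,r,u}}
  A12={{p},{t},{p,q},{p,t},{p,u},{p,v},{q,t},{t,u},{p,q,t},{p,u,v}} A13={{p},{p,q},{p,t},{p,u},{p,v},{q,t},{p,q,t},{p,u,v}} A15={{p,q},{q,t},{p,q,t}} A16={{p},{p,q},{p,t},{p,u},{p,v},{t,u},{p,q,t},{p,u,v}} A23={{p},{p,q},{p,t},{p,u},{p,v},{q,t},{p,q,t},{p,u,v}} A25={{p,q},{q,t},{p,q,t}} A26={{p},{p,q},{p,t},{p,u},{p,v},{t,u},{u,v},{p,q,t},{p,u,v}} A34={{q,r},{q,r,u}} A35={{q},{p,q},{q,r},{q,s},{q,t},{q,u},{p,q,t},{q,r,u}} A36={{p},{p,q},{p,t},{p,u},{p,v},{q,u},{p,q,t},{p,u,v},{q,r,u}} A45={{r},{q,r},{r,u},{q,r,u}} A46={{r,u},{q,r,u}} A56={{p,q},{q,u},{r,u},{p,q,t},{q,r,u}}
  A123={{p},{p,q},{p,t},{p,u},{p,v},{q,t},{p,q,t},{p,u,v}} A125={{p,q},{q,t},{p,q,t}} A126={{p},{p,q},{p,t},{p,u},{p,v},{t,u},{p,q,t},{p,u,v}} A135={{p,q},{q,t},{p,q,t}} A136={{p},{p,q},{p,t},{p,u},{p,v},{p,q,t},{p,u,v}} A156={{p,q},{p,q,t}} A235={{p,q},{q,t},{p,q,t}} A236={{p},{p,q},{p,t},{p,u},{p,v},{p,q,t},{p,u,v}} A256={{p,q},{p,q,t}} A345={{q,r},{q,r,u}} A346={{q,r,u}} A356={{p,q},{q,u},{p,q,t},{q,r,u}} A456={{r,u},{q,r,u}}
  A1235={{p,q},{q,t},{p,q,t}} A1236={{p},{p,q},{p,t},{p,u},{p,v},{p,q,t},{p,u,v}} A1256={{p,q},{p,q,t}} A1356={{p,q},{p,q,t}} A2356={{p,q},{p,q,t}} A3456={{q,r,u}}
  A12356={{p,q},{p,q,t}}
components per intersection:
  A1: {{p},{t},{p,q},{p,t},{p,u},{p,v},{q,t},{t,u},{p,q,t},{p,u,v}}
  A2: {{p},{t},{v},{p,q},{p,t},{p,u},{p,v},{q,t},{t,u},{u,v},{p,q,t},{p,u,v}}
  A3: {{p},{q},{p,q},{p,t},{p,u},{p,v},{q,r},{q,s},{q,t},{q,u},{p,q,t},{p,u,v},{q,r,u}}
  A4: {{r},{q,r},{r,u},{q,r,u}}
  A5: {{q},{r},{s},{p,q},{q,r},{q,s},{q,t},{q,u},{r,u},{p,q,t},{q,r,u}}
  A6: {{p},{u},{p,q},{p,t},{p,u},{p,v},{q,u},{r,u},{t,u},{u,v},{p,q,t},{p,u,v},{q,r,u}}
  A12: {{p},{t},{p,q},{p,t},{p,u},{p,v},{q,t},{t,u},{p,q,t},{p,u,v}}
  A13: {{p},{p,q},{p,t},{p,u},{p,v},{q,t},{p,q,t},{p,u,v}}
  A15: {{p,q},{q,t},{p,q,t}}
  A16: {{p},{p,q},{p,t},{p,u},{p,v},{p,q,t},{p,u,v}} {{t,u}}
  A23: {{p},{p,q},{p,t},{p,u},{p,v},{q,t},{p,q,t},{p,u,v}}
  A25: {{p,q},{q,t},{p,q,t}}
  A26: {{p},{p,q},{p,t},{p,u},{p,v},{u,v},{p,q,t},{p,u,v}} {{t,u}}
  A34: {{q,r},{q,r,u}}
  A35: {{q},{p,q},{q,r},{q,s},{q,t},{q,u},{p,q,t},{q,r,u}}
  A36: {{p},{p,q},{p,t},{p,u},{p,v},{p,q,t},{p,u,v}} {{q,u},{q,r,u}}
  A45: {{r},{q,r},{r,u},{q,r,u}}
  A46: {{r,u},{q,r,u}}
  A56: {{p,q},{p,q,t}} {{q,u},{r,u},{q,r,u}}
  A123: {{p},{p,q},{p,t},{p,u},{p,v},{q,t},{p,q,t},{p,u,v}}
  A125: {{p,q},{q,t},{p,q,t}}
  A126: {{p},{p,q},{p,t},{p,u},{p,v},{p,q,t},{p,u,v}} {{t,u}}
  A135: {{p,q},{q,t},{p,q,t}}
  A136: {{p},{p,q},{p,t},{p,u},{p,v},{p,q,t},{p,u,v}}
  A156: {{p,q},{p,q,t}}
  A235: {{p,q},{q,t},{p,q,t}}
  A236: {{p},{p,q},{p,t},{p,u},{p,v},{p,q,t},{p,u,v}}
  A256: {{p,q},{p,q,t}}
  A345: {{q,r},{q,r,u}}
  A346: {{q,r,u}}
  A356: {{p,q},{p,q,t}} {{q,u},{q,r,u}}
  A456: {{r,u},{q,r,u}}
  A1235: {{p,q},{q,t},{p,q,t}}
  A1236: {{p},{p,q},{p,t},{p,u},{p,v},{p,q,t},{p,u,v}}
  A1256: {{p,q},{p,q,t}}
  A1356: {{p,q},{p,q,t}}
  A2356: {{p,q},{p,q,t}}
  A3456: {{q,r,u}}
  A12356: {{p,q},{p,q,t}}
C dims 6,17,15,6; δ0: rk 5, SNF 1^5; δ1: rk 10, SNF 1^10; δ2: rk 5, SNF 1^5
Ȟ^0: (6−5)−0=1 ⇒ Z
Ȟ^1: (17−10)−5=2 ⇒ Z^2
Ȟ^2: (15−5)−10=0 ⇒ 0

Ȟ^0 ≅ Z, Ȟ^1 ≅ Z^2 and Ȟ^2 ≅ 0


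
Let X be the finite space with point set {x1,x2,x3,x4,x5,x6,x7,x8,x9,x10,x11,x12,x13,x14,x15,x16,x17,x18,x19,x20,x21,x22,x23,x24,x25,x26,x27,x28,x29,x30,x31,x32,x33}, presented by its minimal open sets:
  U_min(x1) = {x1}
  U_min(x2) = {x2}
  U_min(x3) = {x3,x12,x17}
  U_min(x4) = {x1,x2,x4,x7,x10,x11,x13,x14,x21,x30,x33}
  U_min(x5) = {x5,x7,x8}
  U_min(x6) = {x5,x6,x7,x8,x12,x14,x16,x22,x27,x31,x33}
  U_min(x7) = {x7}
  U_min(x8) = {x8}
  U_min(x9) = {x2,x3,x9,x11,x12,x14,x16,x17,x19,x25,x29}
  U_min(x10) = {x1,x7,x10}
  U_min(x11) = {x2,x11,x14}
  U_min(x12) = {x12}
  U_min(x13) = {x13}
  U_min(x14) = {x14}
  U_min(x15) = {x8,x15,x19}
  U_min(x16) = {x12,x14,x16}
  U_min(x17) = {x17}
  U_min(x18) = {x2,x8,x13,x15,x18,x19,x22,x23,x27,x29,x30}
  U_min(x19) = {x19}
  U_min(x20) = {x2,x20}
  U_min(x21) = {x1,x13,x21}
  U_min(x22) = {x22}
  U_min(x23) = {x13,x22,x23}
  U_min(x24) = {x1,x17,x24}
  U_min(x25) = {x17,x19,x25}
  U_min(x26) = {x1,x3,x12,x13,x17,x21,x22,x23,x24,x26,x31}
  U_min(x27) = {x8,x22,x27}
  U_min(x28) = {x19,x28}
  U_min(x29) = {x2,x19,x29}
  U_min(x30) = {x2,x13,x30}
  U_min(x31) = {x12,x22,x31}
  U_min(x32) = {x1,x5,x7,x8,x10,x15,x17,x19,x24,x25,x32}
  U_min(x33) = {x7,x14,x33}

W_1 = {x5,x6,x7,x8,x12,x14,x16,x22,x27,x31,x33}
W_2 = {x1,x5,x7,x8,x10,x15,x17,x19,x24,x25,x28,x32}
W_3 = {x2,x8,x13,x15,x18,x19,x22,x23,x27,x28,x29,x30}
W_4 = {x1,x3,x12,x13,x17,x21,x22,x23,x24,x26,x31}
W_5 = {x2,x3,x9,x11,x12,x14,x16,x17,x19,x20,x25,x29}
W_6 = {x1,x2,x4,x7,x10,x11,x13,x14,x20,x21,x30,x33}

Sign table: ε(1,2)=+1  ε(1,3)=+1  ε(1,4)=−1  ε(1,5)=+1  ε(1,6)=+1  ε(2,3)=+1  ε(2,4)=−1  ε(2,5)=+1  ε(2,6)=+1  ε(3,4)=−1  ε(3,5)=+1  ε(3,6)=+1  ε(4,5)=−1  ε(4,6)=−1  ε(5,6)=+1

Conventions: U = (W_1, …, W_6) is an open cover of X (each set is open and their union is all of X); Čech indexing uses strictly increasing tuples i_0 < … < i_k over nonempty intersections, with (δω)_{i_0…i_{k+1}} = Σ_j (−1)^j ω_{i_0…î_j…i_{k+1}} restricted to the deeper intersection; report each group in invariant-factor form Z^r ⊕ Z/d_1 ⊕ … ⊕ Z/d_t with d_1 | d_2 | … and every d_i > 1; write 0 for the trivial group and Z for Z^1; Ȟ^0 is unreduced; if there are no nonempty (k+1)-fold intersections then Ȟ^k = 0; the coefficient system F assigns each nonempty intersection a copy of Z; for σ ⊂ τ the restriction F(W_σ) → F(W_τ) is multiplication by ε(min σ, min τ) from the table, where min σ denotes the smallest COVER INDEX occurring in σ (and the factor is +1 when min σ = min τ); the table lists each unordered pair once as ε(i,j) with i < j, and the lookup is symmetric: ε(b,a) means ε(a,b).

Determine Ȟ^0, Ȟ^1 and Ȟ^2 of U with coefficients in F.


Ȟ^0 ≅ Z,  Ȟ^1 ≅ 0,  Ȟ^2 ≅ Z/2

cover nerve:
  W12={x5,x7,x8} W13={x8,x22,x27} W14={x12,x22,x31} W15={x12,x14,x16} W16={x7,x14,x33} W23={x8,x15,x19,x28} W24={x1,x17,x24} W25={x17,x19,x25} W26={x1,x7,x10} W34={x13,x22,x23} W35={x2,x19,x29} W36={x2,x13,x30} W45={x3,x12,x17} W46={x1,x13,x21} W56={x2,x11,x14,x20}
  W123={x8} W126={x7} W134={x22} W145={x12} W156={x14} W235={x19} W245={x17} W246={x1} W346={x13} W356={x2}
C dims 6,15,10; δ0: rk 5, SNF 1^5; δ1: rk 10, SNF 1^9·2
Ȟ^0: (6−5)−0=1 ⇒ Z
Ȟ^1: (15−10)−5=0 ⇒ 0
Ȟ^2: (10−0)−10=0 plus torsion [2] ⇒ Z/2


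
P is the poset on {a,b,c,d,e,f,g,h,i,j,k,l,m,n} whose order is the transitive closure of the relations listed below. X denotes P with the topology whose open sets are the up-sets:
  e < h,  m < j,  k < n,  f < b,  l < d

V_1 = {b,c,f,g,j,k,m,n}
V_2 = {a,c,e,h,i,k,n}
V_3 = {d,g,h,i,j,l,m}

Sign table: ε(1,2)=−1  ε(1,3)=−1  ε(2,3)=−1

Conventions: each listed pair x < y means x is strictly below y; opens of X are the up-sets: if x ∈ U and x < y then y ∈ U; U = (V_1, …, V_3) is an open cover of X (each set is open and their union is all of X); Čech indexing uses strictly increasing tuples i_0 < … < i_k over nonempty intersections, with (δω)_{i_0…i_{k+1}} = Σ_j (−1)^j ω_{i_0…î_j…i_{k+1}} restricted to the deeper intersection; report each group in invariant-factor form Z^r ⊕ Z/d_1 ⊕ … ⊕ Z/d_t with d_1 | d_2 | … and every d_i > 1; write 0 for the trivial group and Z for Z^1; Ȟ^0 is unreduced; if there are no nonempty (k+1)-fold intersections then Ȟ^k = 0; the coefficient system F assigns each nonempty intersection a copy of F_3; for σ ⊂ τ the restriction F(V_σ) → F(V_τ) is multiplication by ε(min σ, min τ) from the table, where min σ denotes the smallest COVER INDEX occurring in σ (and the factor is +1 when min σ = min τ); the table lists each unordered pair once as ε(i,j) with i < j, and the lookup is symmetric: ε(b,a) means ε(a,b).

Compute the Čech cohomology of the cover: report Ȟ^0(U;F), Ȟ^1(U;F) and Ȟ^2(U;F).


Ȟ^0(U;F) ≅ 0; Ȟ^1(U;F) ≅ 0; Ȟ^2(U;F) ≅ 0

intersection data:
  V12={c,k,n} V13={g,j,m} V23={h,i}
C dims 3,3; δ0: rk_F3 3
Ȟ^0 = (3 − 3) − 0 = 0, so Ȟ^0 ≅ 0
Ȟ^1 = (3 − 0) − 3 = 0, so Ȟ^1 ≅ 0
Ȟ^2 = (0 − 0) − 0 = 0, so Ȟ^2 ≅ 0


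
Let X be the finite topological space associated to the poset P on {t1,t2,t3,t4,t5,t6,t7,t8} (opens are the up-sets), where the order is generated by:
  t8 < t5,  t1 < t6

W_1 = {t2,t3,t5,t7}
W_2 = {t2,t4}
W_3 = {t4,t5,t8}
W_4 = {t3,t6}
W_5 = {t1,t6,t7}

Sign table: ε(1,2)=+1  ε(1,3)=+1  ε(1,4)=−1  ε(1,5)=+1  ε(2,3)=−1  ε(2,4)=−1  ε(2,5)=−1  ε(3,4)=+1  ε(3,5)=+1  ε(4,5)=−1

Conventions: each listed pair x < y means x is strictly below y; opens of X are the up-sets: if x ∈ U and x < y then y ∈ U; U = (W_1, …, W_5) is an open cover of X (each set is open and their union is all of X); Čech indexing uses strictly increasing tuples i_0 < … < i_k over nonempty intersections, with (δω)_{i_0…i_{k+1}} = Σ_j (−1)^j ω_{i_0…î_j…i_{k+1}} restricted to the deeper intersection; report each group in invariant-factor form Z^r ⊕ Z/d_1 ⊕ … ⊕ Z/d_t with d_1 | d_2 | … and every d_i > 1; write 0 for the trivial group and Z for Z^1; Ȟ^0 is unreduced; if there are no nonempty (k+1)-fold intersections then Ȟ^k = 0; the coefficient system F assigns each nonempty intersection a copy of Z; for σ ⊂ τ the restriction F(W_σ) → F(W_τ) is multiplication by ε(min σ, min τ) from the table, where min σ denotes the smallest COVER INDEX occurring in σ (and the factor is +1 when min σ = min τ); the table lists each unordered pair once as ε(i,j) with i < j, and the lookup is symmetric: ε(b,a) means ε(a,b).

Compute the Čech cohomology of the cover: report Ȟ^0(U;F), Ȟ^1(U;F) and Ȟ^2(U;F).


Ȟ^0(U;F) ≅ 0; Ȟ^1(U;F) ≅ Z ⊕ Z/2; Ȟ^2(U;F) ≅ 0

cover nerve:
  W12={t2} W13={t5} W14={t3} W15={t7} W23={t4} W45={t6}
C dims 5,6; δ0: rk 5, SNF 1^4·2
Ȟ^0: (5−5)−0=0 ⇒ 0
Ȟ^1: (6−0)−5=1 plus torsion [2] ⇒ Z ⊕ Z/2
Ȟ^2: (0−0)−0=0 ⇒ 0


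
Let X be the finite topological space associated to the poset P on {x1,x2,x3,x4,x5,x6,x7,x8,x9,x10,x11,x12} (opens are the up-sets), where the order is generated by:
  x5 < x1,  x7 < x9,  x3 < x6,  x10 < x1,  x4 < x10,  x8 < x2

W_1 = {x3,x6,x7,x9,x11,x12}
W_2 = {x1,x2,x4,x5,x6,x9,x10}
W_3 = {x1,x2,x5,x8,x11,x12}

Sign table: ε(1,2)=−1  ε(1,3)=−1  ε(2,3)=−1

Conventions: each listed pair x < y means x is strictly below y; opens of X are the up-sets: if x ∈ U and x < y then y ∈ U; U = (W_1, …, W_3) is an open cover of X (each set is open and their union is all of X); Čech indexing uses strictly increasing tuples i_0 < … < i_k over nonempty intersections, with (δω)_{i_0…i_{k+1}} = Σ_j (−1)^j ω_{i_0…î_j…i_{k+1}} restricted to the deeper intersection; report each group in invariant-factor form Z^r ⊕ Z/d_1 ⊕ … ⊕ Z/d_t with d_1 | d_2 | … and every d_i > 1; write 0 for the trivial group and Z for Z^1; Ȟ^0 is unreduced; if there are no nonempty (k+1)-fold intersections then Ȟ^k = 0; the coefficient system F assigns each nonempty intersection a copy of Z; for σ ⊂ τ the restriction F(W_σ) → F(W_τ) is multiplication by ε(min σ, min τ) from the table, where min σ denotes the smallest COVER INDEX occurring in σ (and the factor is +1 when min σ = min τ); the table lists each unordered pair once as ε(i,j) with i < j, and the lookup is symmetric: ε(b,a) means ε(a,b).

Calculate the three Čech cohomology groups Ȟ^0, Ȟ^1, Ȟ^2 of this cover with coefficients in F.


Ȟ^0(U;F) ≅ 0, Ȟ^1(U;F) ≅ Z/2 and Ȟ^2(U;F) ≅ 0

nerve simplices:
  W12={x6,x9} W13={x11,x12} W23={x1,x2,x5}
C dims 3,3; δ0: rk 3, SNF 1^2·2
degree 0: 3−3−0 = 0 → Ȟ^0 ≅ 0
degree 1: 3−0−3 = 0 plus torsion [2] → Ȟ^1 ≅ Z/2
degree 2: 0−0−0 = 0 → Ȟ^2 ≅ 0


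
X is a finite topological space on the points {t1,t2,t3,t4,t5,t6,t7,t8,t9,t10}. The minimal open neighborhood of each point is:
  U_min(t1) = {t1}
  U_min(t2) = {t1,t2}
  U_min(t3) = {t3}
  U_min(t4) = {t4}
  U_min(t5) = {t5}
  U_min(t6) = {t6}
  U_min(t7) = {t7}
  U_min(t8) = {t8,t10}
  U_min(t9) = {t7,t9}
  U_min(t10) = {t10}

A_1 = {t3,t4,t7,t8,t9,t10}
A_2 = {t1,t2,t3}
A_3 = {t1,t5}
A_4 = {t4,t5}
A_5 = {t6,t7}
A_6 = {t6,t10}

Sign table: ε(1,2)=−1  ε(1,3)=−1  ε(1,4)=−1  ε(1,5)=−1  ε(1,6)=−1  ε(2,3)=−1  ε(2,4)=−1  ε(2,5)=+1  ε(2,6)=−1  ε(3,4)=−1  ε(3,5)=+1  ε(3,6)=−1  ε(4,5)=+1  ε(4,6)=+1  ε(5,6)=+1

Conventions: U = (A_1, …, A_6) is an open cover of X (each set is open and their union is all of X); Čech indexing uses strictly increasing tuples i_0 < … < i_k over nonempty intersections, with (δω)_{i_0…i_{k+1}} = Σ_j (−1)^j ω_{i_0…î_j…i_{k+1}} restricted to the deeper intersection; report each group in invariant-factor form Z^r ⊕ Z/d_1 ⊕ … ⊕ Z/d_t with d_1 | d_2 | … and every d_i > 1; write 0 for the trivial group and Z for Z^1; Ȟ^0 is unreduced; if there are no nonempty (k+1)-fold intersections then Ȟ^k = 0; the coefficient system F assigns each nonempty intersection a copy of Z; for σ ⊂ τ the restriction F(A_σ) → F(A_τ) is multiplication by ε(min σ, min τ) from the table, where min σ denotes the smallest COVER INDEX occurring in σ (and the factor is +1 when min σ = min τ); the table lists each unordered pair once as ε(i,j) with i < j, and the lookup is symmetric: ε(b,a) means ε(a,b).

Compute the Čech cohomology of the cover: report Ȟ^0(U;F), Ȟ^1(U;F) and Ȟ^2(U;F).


nonempty overlaps:
  A12={t3} A14={t4} A15={t7} A16={t10} A23={t1} A34={t5} A56={t6}
C dims 6,7; δ0: rk 5, SNF 1^5
degree 0: 6−5−0 = 1 → Ȟ^0 ≅ Z
degree 1: 7−0−5 = 2 → Ȟ^1 ≅ Z^2
degree 2: 0−0−0 = 0 → Ȟ^2 ≅ 0

Ȟ^0 = Z, Ȟ^1 = Z^2 and Ȟ^2 = 0


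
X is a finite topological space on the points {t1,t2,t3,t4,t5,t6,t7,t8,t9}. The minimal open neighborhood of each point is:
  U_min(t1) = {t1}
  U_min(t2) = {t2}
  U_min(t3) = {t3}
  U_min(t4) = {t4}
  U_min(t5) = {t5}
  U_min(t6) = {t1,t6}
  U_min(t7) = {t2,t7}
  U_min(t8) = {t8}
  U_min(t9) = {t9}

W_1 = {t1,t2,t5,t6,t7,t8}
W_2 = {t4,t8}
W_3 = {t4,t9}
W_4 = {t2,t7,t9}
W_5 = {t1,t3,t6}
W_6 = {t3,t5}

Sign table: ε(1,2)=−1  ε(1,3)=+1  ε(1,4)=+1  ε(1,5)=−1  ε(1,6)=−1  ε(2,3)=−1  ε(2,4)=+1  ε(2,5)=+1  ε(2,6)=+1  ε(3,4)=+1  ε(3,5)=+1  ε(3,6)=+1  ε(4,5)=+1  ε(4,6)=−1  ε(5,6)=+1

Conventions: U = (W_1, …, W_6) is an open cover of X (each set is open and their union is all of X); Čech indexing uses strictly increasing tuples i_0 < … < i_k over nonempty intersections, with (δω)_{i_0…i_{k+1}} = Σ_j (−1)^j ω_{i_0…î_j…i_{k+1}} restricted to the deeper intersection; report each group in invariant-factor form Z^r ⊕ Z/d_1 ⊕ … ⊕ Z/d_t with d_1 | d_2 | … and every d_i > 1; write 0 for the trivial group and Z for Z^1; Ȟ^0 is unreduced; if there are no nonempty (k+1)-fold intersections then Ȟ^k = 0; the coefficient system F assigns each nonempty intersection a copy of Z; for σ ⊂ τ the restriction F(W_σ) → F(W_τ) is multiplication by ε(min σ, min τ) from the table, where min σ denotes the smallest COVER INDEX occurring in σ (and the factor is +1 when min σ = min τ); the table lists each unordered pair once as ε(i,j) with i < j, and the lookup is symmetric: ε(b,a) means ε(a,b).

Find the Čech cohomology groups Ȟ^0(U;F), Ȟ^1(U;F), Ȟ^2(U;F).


cover nerve:
  W12={t8} W14={t2,t7} W15={t1,t6} W16={t5} W23={t4} W34={t9} W56={t3}
C dims 6,7; δ0: rk 5, SNF 1^5
Ȟ^0: (6−5)−0=1 ⇒ Z
Ȟ^1: (7−0)−5=2 ⇒ Z^2
Ȟ^2: (0−0)−0=0 ⇒ 0

Ȟ^0 ≅ Z,  Ȟ^1 ≅ Z^2,  Ȟ^2 ≅ 0


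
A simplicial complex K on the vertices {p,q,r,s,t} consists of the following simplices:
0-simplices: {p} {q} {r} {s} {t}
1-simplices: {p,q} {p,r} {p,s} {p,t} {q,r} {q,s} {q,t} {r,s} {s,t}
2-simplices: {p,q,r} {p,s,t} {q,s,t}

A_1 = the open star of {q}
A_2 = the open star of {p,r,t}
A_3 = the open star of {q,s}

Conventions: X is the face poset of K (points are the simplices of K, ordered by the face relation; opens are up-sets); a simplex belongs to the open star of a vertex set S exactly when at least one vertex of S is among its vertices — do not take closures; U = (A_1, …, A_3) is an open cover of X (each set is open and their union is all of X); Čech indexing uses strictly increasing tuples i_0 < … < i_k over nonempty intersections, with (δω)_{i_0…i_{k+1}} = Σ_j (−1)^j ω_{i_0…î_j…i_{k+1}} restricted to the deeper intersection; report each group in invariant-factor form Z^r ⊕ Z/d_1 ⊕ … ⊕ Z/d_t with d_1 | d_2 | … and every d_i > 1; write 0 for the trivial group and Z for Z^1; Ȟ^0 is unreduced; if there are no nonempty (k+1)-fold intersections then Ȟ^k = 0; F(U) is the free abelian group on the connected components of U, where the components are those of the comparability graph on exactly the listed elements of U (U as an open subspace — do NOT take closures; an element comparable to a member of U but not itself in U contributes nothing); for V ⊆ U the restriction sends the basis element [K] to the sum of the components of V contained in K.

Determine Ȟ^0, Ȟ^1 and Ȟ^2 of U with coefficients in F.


Ȟ^0(U;F) ≅ Z, Ȟ^1(U;F) ≅ Z^2, Ȟ^2(U;F) ≅ 0

cover nerve:
  A1={{q},{p,q},{q,r},{q,s},{q,t},{p,q,r},{q,s,t}} A2={{p},{r},{t},{p,q},{p,r},{p,s},{p,t},{q,r},{q,t},{r,s},{s,t},{p,q,r},{p,s,t},{q,s,t}} A3={{q},{s},{p,q},{p,s},{q,r},{q,s},{q,t},{r,s},{s,t},{p,q,r},{p,s,t},{q,s,t}}
  A12={{p,q},{q,r},{q,t},{p,q,r},{q,s,t}} A13={{q},{p,q},{q,r},{q,s},{q,t},{p,q,r},{q,s,t}} A23={{p,q},{p,s},{q,r},{q,t},{r,s},{s,t},{p,q,r},{p,s,t},{q,s,t}}
  A123={{p,q},{q,r},{q,t},{p,q,r},{q,s,t}}
components per intersection:
  A1: {{q},{p,q},{q,r},{q,s},{q,t},{p,q,r},{q,s,t}}
  A2: {{p},{r},{t},{p,q},{p,r},{p,s},{p,t},{q,r},{q,t},{r,s},{s,t},{p,q,r},{p,s,t},{q,s,t}}
  A3: {{q},{s},{p,q},{p,s},{q,r},{q,s},{q,t},{r,s},{s,t},{p,q,r},{p,s,t},{q,s,t}}
  A12: {{p,q},{q,r},{p,q,r}} {{q,t},{q,s,t}}
  A13: {{q},{p,q},{q,r},{q,s},{q,t},{p,q,r},{q,s,t}}
  A23: {{p,q},{q,r},{p,q,r}} {{p,s},{q,t},{s,t},{p,s,t},{q,s,t}} {{r,s}}
  A123: {{p,q},{q,r},{p,q,r}} {{q,t},{q,s,t}}
C dims 3,6,2; δ0: rk 2, SNF 1^2; δ1: rk 2, SNF 1^2
Ȟ^0: (3−2)−0=1 ⇒ Z
Ȟ^1: (6−2)−2=2 ⇒ Z^2
Ȟ^2: (2−0)−2=0 ⇒ 0


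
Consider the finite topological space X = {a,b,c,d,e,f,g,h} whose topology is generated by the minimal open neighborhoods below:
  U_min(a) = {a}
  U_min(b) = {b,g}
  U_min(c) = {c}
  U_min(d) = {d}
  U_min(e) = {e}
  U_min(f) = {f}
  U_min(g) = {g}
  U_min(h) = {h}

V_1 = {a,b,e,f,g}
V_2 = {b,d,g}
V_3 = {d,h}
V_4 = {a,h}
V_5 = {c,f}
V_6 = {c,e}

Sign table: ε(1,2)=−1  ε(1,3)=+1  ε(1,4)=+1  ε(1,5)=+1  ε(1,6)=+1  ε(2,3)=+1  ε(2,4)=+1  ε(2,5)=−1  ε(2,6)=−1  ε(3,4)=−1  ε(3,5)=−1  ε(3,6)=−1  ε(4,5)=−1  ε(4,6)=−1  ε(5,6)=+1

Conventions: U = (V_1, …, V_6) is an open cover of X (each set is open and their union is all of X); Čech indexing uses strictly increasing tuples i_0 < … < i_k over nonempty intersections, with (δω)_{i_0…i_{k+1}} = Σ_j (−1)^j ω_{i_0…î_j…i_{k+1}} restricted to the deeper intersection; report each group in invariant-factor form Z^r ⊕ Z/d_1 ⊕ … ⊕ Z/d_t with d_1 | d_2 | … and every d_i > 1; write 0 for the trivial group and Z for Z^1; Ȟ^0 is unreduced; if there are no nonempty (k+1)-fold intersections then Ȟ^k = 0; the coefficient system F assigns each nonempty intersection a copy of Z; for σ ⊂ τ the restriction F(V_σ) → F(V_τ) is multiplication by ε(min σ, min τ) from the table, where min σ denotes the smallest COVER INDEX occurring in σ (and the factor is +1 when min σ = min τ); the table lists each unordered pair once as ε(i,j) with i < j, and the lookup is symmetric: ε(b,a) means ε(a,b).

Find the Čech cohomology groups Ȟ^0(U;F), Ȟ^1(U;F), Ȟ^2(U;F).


Ȟ^0(U;F) ≅ Z, Ȟ^1(U;F) ≅ Z^2 and Ȟ^2(U;F) ≅ 0

nonempty overlaps:
  V12={b,g} V14={a} V15={f} V16={e} V23={d} V34={h} V56={c}
C dims 6,7; δ0: rk 5, SNF 1^5
degree 0: 6−5−0 = 1 → Ȟ^0 ≅ Z
degree 1: 7−0−5 = 2 → Ȟ^1 ≅ Z^2
degree 2: 0−0−0 = 0 → Ȟ^2 ≅ 0


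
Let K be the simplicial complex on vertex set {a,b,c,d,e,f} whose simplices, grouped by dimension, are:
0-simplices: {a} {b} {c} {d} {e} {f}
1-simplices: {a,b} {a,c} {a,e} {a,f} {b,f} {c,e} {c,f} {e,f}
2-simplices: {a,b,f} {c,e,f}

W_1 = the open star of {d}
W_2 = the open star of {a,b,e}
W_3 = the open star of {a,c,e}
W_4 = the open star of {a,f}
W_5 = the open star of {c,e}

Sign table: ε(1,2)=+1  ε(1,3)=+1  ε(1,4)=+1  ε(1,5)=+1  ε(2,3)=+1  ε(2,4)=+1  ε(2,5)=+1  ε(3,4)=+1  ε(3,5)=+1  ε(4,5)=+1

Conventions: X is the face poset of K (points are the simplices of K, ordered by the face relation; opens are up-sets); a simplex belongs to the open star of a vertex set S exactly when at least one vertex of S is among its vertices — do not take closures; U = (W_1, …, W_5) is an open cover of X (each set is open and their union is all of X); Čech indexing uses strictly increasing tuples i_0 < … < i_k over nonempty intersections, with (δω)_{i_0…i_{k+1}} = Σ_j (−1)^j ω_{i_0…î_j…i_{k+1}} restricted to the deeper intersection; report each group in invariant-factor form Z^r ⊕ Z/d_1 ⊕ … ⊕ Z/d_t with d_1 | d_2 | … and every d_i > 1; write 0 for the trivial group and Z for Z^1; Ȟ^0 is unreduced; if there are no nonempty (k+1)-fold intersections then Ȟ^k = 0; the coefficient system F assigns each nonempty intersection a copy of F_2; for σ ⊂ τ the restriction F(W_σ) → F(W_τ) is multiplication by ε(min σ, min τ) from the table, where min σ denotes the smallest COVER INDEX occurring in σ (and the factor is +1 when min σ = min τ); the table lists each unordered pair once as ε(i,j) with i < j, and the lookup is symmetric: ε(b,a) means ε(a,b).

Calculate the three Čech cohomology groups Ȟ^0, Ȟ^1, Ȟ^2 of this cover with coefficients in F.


nonempty overlaps:
  W1={{d}} W2={{a},{b},{e},{a,b},{a,c},{a,e},{a,f},{b,f},{c,e},{e,f},{a,b,f},{c,e,f}} W3={{a},{c},{e},{a,b},{a,c},{a,e},{a,f},{c,e},{c,f},{e,f},{a,b,f},{c,e,f}} W4={{a},{f},{a,b},{a,c},{a,e},{a,f},{b,f},{c,f},{e,f},{a,b,f},{c,e,f}} W5={{c},{e},{a,c},{a,e},{c,e},{c,f},{e,f},{c,e,f}}
  W23={{a},{e},{a,b},{a,c},{a,e},{a,f},{c,e},{e,f},{a,b,f},{c,e,f}} W24={{a},{a,b},{a,c},{a,e},{a,f},{b,f},{e,f},{a,b,f},{c,e,f}} W25={{e},{a,c},{a,e},{c,e},{e,f},{c,e,f}} W34={{a},{a,b},{a,c},{a,e},{a,f},{c,f},{e,f},{a,b,f},{c,e,f}} W35={{c},{e},{a,c},{a,e},{c,e},{c,f},{e,f},{c,e,f}} W45={{a,c},{a,e},{c,f},{e,f},{c,e,f}}
  W234={{a},{a,b},{a,c},{a,e},{a,f},{e,f},{a,b,f},{c,e,f}} W235={{e},{a,c},{a,e},{c,e},{e,f},{c,e,f}} W245={{a,c},{a,e},{e,f},{c,e,f}} W345={{a,c},{a,e},{c,f},{e,f},{c,e,f}}
  W2345={{a,c},{a,e},{e,f},{c,e,f}}
C dims 5,6,4,1; δ0: rk_F2 3; δ1: rk_F2 3; δ2: rk_F2 1
degree 0: 5−3−0 = 2 → Ȟ^0 ≅ Z/2 ⊕ Z/2
degree 1: 6−3−3 = 0 → Ȟ^1 ≅ 0
degree 2: 4−1−3 = 0 → Ȟ^2 ≅ 0

Ȟ^0(U;F) ≅ Z/2 ⊕ Z/2; Ȟ^1(U;F) ≅ 0; Ȟ^2(U;F) ≅ 0


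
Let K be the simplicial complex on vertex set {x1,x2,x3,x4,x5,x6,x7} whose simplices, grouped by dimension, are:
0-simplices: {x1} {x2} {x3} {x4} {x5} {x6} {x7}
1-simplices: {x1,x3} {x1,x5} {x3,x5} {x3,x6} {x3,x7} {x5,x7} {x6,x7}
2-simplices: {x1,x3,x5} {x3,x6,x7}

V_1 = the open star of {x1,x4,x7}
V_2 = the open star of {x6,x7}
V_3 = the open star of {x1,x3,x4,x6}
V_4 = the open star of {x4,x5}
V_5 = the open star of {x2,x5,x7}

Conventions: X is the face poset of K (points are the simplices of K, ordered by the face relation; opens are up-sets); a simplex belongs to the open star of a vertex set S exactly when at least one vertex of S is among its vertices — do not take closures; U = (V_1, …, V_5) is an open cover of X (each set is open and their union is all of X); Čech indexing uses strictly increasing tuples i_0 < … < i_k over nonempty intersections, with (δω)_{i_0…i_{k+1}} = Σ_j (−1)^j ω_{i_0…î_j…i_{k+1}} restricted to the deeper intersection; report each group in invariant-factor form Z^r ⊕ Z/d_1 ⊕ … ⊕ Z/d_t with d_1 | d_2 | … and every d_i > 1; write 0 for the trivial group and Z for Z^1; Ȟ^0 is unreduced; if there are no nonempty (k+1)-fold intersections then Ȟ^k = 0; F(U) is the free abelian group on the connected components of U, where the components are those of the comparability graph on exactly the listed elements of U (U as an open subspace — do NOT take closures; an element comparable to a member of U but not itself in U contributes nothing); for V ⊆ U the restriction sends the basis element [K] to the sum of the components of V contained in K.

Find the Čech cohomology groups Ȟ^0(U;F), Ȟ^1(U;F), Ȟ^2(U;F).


cover nerve:
  V1={{x1},{x4},{x7},{x1,x3},{x1,x5},{x3,x7},{x5,x7},{x6,x7},{x1,x3,x5},{x3,x6,x7}} V2={{x6},{x7},{x3,x6},{x3,x7},{x5,x7},{x6,x7},{x3,x6,x7}} V3={{x1},{x3},{x4},{x6},{x1,x3},{x1,x5},{x3,x5},{x3,x6},{x3,x7},{x6,x7},{x1,x3,x5},{x3,x6,x7}} V4={{x4},{x5},{x1,x5},{x3,x5},{x5,x7},{x1,x3,x5}} V5={{x2},{x5},{x7},{x1,x5},{x3,x5},{x3,x7},{x5,x7},{x6,x7},{x1,x3,x5},{x3,x6,x7}}
  V12={{x7},{x3,x7},{x5,x7},{x6,x7},{x3,x6,x7}} V13={{x1},{x4},{x1,x3},{x1,x5},{x3,x7},{x6,x7},{x1,x3,x5},{x3,x6,x7}} V14={{x4},{x1,x5},{x5,x7},{x1,x3,x5}} V15={{x7},{x1,x5},{x3,x7},{x5,x7},{x6,x7},{x1,x3,x5},{x3,x6,x7}} V23={{x6},{x3,x6},{x3,x7},{x6,x7},{x3,x6,x7}} V24={{x5,x7}} V25={{x7},{x3,x7},{x5,x7},{x6,x7},{x3,x6,x7}} V34={{x4},{x1,x5},{x3,x5},{x1,x3,x5}} V35={{x1,x5},{x3,x5},{x3,x7},{x6,x7},{x1,x3,x5},{x3,x6,x7}} V45={{x5},{x1,x5},{x3,x5},{x5,x7},{x1,x3,x5}}
  V123={{x3,x7},{x6,x7},{x3,x6,x7}} V124={{x5,x7}} V125={{x7},{x3,x7},{x5,x7},{x6,x7},{x3,x6,x7}} V134={{x4},{x1,x5},{x1,x3,x5}} V135={{x1,x5},{x3,x7},{x6,x7},{x1,x3,x5},{x3,x6,x7}} V145={{x1,x5},{x5,x7},{x1,x3,x5}} V235={{x3,x7},{x6,x7},{x3,x6,x7}} V245={{x5,x7}} V345={{x1,x5},{x3,x5},{x1,x3,x5}}
  V1235={{x3,x7},{x6,x7},{x3,x6,x7}} V1245={{x5,x7}} V1345={{x1,x5},{x1,x3,x5}}
components per intersection:
  V1: {{x1},{x1,x3},{x1,x5},{x1,x3,x5}} {{x4}} {{x7},{x3,x7},{x5,x7},{x6,x7},{x3,x6,x7}}
  V2: {{x6},{x7},{x3,x6},{x3,x7},{x5,x7},{x6,x7},{x3,x6,x7}}
  V3: {{x1},{x3},{x6},{x1,x3},{x1,x5},{x3,x5},{x3,x6},{x3,x7},{x6,x7},{x1,x3,x5},{x3,x6,x7}} {{x4}}
  V4: {{x4}} {{x5},{x1,x5},{x3,x5},{x5,x7},{x1,x3,x5}}
  V5: {{x2}} {{x5},{x7},{x1,x5},{x3,x5},{x3,x7},{x5,x7},{x6,x7},{x1,x3,x5},{x3,x6,x7}}
  V12: {{x7},{x3,x7},{x5,x7},{x6,x7},{x3,x6,x7}}
  V13: {{x1},{x1,x3},{x1,x5},{x1,x3,x5}} {{x4}} {{x3,x7},{x6,x7},{x3,x6,x7}}
  V14: {{x4}} {{x1,x5},{x1,x3,x5}} {{x5,x7}}
  V15: {{x7},{x3,x7},{x5,x7},{x6,x7},{x3,x6,x7}} {{x1,x5},{x1,x3,x5}}
  V23: {{x6},{x3,x6},{x3,x7},{x6,x7},{x3,x6,x7}}
  V24: {{x5,x7}}
  V25: {{x7},{x3,x7},{x5,x7},{x6,x7},{x3,x6,x7}}
  V34: {{x4}} {{x1,x5},{x3,x5},{x1,x3,x5}}
  V35: {{x1,x5},{x3,x5},{x1,x3,x5}} {{x3,x7},{x6,x7},{x3,x6,x7}}
  V45: {{x5},{x1,x5},{x3,x5},{x5,x7},{x1,x3,x5}}
  V123: {{x3,x7},{x6,x7},{x3,x6,x7}}
  V124: {{x5,x7}}
  V125: {{x7},{x3,x7},{x5,x7},{x6,x7},{x3,x6,x7}}
  V134: {{x4}} {{x1,x5},{x1,x3,x5}}
  V135: {{x1,x5},{x1,x3,x5}} {{x3,x7},{x6,x7},{x3,x6,x7}}
  V145: {{x1,x5},{x1,x3,x5}} {{x5,x7}}
  V235: {{x3,x7},{x6,x7},{x3,x6,x7}}
  V245: {{x5,x7}}
  V345: {{x1,x5},{x3,x5},{x1,x3,x5}}
  V1235: {{x3,x7},{x6,x7},{x3,x6,x7}}
  V1245: {{x5,x7}}
  V1345: {{x1,x5},{x1,x3,x5}}
C dims 10,17,12,3; δ0: rk 7, SNF 1^7; δ1: rk 9, SNF 1^9; δ2: rk 3, SNF 1^3
Ȟ^0: (10−7)−0=3 ⇒ Z^3
Ȟ^1: (17−9)−7=1 ⇒ Z
Ȟ^2: (12−3)−9=0 ⇒ 0

Ȟ^0 ≅ Z^3, Ȟ^1 ≅ Z, Ȟ^2 ≅ 0


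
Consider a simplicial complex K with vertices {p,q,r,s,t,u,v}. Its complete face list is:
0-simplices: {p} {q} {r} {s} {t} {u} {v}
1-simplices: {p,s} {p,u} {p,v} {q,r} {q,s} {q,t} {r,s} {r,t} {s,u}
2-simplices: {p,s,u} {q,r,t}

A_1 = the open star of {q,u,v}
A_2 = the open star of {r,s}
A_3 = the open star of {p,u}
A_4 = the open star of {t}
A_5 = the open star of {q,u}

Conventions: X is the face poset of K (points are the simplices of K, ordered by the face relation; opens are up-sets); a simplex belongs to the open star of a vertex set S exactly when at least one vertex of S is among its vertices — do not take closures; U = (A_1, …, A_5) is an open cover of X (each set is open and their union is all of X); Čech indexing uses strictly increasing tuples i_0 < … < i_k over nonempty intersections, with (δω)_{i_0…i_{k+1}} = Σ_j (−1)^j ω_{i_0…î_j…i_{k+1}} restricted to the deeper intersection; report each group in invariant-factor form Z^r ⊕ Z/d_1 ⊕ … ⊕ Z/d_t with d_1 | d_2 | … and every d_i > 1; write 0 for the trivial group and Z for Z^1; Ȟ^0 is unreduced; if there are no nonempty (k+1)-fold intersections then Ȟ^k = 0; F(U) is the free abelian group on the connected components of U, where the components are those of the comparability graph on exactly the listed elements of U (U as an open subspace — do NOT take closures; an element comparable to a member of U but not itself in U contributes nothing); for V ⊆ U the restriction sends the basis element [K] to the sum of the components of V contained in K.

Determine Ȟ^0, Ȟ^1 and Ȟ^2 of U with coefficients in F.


Ȟ^0(U;F) ≅ Z, Ȟ^1(U;F) ≅ Z and Ȟ^2(U;F) ≅ 0

cover nerve:
  A1={{q},{u},{v},{p,u},{p,v},{q,r},{q,s},{q,t},{s,u},{p,s,u},{q,r,t}} A2={{r},{s},{p,s},{q,r},{q,s},{r,s},{r,t},{s,u},{p,s,u},{q,r,t}} A3={{p},{u},{p,s},{p,u},{p,v},{s,u},{p,s,u}} A4={{t},{q,t},{r,t},{q,r,t}} A5={{q},{u},{p,u},{q,r},{q,s},{q,t},{s,u},{p,s,u},{q,r,t}}
  A12={{q,r},{q,s},{s,u},{p,s,u},{q,r,t}} A13={{u},{p,u},{p,v},{s,u},{p,s,u}} A14={{q,t},{q,r,t}} A15={{q},{u},{p,u},{q,r},{q,s},{q,t},{s,u},{p,s,u},{q,r,t}} A23={{p,s},{s,u},{p,s,u}} A24={{r,t},{q,r,t}} A25={{q,r},{q,s},{s,u},{p,s,u},{q,r,t}} A35={{u},{p,u},{s,u},{p,s,u}} A45={{q,t},{q,r,t}}
  A123={{s,u},{p,s,u}} A124={{q,r,t}} A125={{q,r},{q,s},{s,u},{p,s,u},{q,r,t}} A135={{u},{p,u},{s,u},{p,s,u}} A145={{q,t},{q,r,t}} A235={{s,u},{p,s,u}} A245={{q,r,t}}
  A1235={{s,u},{p,s,u}} A1245={{q,r,t}}
components per intersection:
  A1: {{q},{q,r},{q,s},{q,t},{q,r,t}} {{u},{p,u},{s,u},{p,s,u}} {{v},{p,v}}
  A2: {{r},{s},{p,s},{q,r},{q,s},{r,s},{r,t},{s,u},{p,s,u},{q,r,t}}
  A3: {{p},{u},{p,s},{p,u},{p,v},{s,u},{p,s,u}}
  A4: {{t},{q,t},{r,t},{q,r,t}}
  A5: {{q},{q,r},{q,s},{q,t},{q,r,t}} {{u},{p,u},{s,u},{p,s,u}}
  A12: {{q,r},{q,r,t}} {{q,s}} {{s,u},{p,s,u}}
  A13: {{u},{p,u},{s,u},{p,s,u}} {{p,v}}
  A14: {{q,t},{q,r,t}}
  A15: {{q},{q,r},{q,s},{q,t},{q,r,t}} {{u},{p,u},{s,u},{p,s,u}}
  A23: {{p,s},{s,u},{p,s,u}}
  A24: {{r,t},{q,r,t}}
  A25: {{q,r},{q,r,t}} {{q,s}} {{s,u},{p,s,u}}
  A35: {{u},{p,u},{s,u},{p,s,u}}
  A45: {{q,t},{q,r,t}}
  A123: {{s,u},{p,s,u}}
  A124: {{q,r,t}}
  A125: {{q,r},{q,r,t}} {{q,s}} {{s,u},{p,s,u}}
  A135: {{u},{p,u},{s,u},{p,s,u}}
  A145: {{q,t},{q,r,t}}
  A235: {{s,u},{p,s,u}}
  A245: {{q,r,t}}
  A1235: {{s,u},{p,s,u}}
  A1245: {{q,r,t}}
C dims 8,15,9,2; δ0: rk 7, SNF 1^7; δ1: rk 7, SNF 1^7; δ2: rk 2, SNF 1^2
Ȟ^0: (8−7)−0=1 ⇒ Z
Ȟ^1: (15−7)−7=1 ⇒ Z
Ȟ^2: (9−2)−7=0 ⇒ 0


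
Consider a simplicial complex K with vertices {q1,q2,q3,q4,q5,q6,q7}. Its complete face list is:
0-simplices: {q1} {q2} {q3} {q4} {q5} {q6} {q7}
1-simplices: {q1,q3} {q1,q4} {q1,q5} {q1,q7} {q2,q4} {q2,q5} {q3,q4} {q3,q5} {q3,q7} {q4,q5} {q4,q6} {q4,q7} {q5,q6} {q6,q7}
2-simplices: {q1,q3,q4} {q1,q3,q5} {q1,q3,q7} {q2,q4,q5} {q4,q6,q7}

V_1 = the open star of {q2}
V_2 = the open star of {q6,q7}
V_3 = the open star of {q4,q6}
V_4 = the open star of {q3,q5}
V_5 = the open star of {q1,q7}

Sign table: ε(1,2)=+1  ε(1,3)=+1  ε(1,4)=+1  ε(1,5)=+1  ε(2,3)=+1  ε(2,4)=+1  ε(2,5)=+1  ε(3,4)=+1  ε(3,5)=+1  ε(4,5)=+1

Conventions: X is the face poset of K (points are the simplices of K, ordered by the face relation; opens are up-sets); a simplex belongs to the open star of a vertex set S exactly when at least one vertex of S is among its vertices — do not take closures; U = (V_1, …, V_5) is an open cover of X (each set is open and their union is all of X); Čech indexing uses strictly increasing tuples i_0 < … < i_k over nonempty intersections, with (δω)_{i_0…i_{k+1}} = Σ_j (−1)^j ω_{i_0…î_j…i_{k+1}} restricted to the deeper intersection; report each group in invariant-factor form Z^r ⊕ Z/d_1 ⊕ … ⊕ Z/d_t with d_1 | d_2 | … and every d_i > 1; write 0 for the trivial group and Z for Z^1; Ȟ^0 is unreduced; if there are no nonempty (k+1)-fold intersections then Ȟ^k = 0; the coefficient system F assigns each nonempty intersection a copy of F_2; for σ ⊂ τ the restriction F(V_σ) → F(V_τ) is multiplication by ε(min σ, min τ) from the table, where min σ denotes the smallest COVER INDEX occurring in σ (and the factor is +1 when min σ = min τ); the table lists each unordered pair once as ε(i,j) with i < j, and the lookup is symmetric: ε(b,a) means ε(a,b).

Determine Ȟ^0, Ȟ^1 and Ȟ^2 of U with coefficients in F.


nerve simplices:
  V1={{q2},{q2,q4},{q2,q5},{q2,q4,q5}} V2={{q6},{q7},{q1,q7},{q3,q7},{q4,q6},{q4,q7},{q5,q6},{q6,q7},{q1,q3,q7},{q4,q6,q7}} V3={{q4},{q6},{q1,q4},{q2,q4},{q3,q4},{q4,q5},{q4,q6},{q4,q7},{q5,q6},{q6,q7},{q1,q3,q4},{q2,q4,q5},{q4,q6,q7}} V4={{q3},{q5},{q1,q3},{q1,q5},{q2,q5},{q3,q4},{q3,q5},{q3,q7},{q4,q5},{q5,q6},{q1,q3,q4},{q1,q3,q5},{q1,q3,q7},{q2,q4,q5}} V5={{q1},{q7},{q1,q3},{q1,q4},{q1,q5},{q1,q7},{q3,q7},{q4,q7},{q6,q7},{q1,q3,q4},{q1,q3,q5},{q1,q3,q7},{q4,q6,q7}}
  V13={{q2,q4},{q2,q4,q5}} V14={{q2,q5},{q2,q4,q5}} V23={{q6},{q4,q6},{q4,q7},{q5,q6},{q6,q7},{q4,q6,q7}} V24={{q3,q7},{q5,q6},{q1,q3,q7}} V25={{q7},{q1,q7},{q3,q7},{q4,q7},{q6,q7},{q1,q3,q7},{q4,q6,q7}} V34={{q3,q4},{q4,q5},{q5,q6},{q1,q3,q4},{q2,q4,q5}} V35={{q1,q4},{q4,q7},{q6,q7},{q1,q3,q4},{q4,q6,q7}} V45={{q1,q3},{q1,q5},{q3,q7},{q1,q3,q4},{q1,q3,q5},{q1,q3,q7}}
  V134={{q2,q4,q5}} V234={{q5,q6}} V235={{q4,q7},{q6,q7},{q4,q6,q7}} V245={{q3,q7},{q1,q3,q7}} V345={{q1,q3,q4}}
C dims 5,8,5; δ0: rk_F2 4; δ1: rk_F2 4
degree 0: 5−4−0 = 1 → Ȟ^0 ≅ Z/2
degree 1: 8−4−4 = 0 → Ȟ^1 ≅ 0
degree 2: 5−0−4 = 1 → Ȟ^2 ≅ Z/2

Ȟ^0(U;F) ≅ Z/2, Ȟ^1(U;F) ≅ 0 and Ȟ^2(U;F) ≅ Z/2


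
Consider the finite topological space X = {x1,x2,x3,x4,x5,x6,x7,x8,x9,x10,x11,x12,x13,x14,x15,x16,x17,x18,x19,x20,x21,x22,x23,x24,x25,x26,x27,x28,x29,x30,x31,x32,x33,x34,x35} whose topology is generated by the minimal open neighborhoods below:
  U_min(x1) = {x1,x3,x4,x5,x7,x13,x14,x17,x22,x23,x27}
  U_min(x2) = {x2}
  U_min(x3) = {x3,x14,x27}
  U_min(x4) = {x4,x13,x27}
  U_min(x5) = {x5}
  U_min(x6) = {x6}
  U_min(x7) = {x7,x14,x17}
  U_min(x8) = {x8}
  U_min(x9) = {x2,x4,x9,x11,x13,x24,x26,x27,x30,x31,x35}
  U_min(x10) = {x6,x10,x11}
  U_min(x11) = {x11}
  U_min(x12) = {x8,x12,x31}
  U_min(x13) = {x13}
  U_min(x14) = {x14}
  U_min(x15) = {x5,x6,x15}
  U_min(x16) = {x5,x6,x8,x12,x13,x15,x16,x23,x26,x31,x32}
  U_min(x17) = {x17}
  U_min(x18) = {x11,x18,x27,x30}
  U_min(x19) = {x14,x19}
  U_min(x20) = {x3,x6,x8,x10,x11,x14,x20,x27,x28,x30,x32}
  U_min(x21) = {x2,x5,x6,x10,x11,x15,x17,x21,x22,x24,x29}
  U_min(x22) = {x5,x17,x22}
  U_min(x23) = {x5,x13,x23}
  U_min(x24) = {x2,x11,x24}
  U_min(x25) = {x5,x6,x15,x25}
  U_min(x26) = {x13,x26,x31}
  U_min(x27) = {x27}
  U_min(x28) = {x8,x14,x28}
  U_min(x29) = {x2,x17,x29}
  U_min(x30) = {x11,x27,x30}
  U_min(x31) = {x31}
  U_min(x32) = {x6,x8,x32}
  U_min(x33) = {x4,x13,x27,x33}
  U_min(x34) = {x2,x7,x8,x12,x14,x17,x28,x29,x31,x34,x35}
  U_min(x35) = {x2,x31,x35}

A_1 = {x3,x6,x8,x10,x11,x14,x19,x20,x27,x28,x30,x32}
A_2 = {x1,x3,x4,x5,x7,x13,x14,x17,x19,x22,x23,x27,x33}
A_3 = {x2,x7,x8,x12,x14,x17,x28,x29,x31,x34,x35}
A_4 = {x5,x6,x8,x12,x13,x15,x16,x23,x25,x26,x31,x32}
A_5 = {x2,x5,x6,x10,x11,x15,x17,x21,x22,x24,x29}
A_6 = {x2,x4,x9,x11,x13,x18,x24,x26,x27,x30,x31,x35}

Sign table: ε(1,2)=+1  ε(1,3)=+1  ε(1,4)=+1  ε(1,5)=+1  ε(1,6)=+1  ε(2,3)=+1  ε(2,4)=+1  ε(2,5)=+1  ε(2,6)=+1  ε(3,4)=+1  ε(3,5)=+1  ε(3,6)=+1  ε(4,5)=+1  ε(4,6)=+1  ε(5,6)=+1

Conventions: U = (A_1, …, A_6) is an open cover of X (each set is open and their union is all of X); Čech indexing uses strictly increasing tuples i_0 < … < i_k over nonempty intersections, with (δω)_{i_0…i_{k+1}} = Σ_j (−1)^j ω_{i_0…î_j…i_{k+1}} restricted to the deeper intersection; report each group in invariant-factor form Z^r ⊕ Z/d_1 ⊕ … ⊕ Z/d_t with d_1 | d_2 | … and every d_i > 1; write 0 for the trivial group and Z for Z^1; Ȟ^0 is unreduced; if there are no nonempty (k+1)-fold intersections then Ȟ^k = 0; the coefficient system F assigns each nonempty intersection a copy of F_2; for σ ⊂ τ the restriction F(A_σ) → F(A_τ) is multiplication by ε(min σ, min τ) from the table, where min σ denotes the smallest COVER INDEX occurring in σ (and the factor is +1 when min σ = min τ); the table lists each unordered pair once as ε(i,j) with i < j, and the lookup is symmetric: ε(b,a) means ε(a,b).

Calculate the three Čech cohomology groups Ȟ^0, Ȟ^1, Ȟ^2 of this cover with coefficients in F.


Ȟ^0 ≅ Z/2,  Ȟ^1 ≅ Z/2,  Ȟ^2 ≅ Z/2

nerve of the cover:
  A12={x3,x14,x19,x27} A13={x8,x14,x28} A14={x6,x8,x32} A15={x6,x10,x11} A16={x11,x27,x30} A23={x7,x14,x17} A24={x5,x13,x23} A25={x5,x17,x22} A26={x4,x13,x27} A34={x8,x12,x31} A35={x2,x17,x29} A36={x2,x31,x35} A45={x5,x6,x15} A46={x13,x26,x31} A56={x2,x11,x24}
  A123={x14} A126={x27} A134={x8} A145={x6} A156={x11} A235={x17} A245={x5} A246={x13} A346={x31} A356={x2}
C dims 6,15,10; δ0: rk_F2 5; δ1: rk_F2 9
Ȟ^0 = (6 − 5) − 0 = 1, so Ȟ^0 ≅ Z/2
Ȟ^1 = (15 − 9) − 5 = 1, so Ȟ^1 ≅ Z/2
Ȟ^2 = (10 − 0) − 9 = 1, so Ȟ^2 ≅ Z/2


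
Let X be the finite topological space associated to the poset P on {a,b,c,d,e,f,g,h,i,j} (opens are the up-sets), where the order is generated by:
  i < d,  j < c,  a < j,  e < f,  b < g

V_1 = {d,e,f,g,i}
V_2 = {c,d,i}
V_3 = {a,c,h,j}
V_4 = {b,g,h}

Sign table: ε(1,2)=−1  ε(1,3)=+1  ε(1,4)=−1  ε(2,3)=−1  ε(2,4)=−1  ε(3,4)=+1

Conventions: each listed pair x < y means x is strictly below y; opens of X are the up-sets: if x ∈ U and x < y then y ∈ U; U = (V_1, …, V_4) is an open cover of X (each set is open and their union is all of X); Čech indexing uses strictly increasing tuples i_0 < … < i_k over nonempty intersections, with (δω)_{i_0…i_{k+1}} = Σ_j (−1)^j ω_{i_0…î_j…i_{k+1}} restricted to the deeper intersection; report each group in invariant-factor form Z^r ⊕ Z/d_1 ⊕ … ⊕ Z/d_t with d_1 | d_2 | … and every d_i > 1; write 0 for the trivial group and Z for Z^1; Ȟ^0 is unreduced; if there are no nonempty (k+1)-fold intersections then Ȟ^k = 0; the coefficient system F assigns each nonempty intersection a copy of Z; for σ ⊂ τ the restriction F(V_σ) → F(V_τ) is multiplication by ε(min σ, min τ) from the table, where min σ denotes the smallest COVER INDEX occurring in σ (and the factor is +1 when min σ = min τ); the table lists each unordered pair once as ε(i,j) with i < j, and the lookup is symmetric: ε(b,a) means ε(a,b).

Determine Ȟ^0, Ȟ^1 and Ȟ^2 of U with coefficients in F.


Ȟ^0 ≅ 0; Ȟ^1 ≅ Z/2; Ȟ^2 ≅ 0

nerve of the cover:
  V12={d,i} V14={g} V23={c} V34={h}
C dims 4,4; δ0: rk 4, SNF 1^3·2
Ȟ^0 = (4 − 4) − 0 = 0, so Ȟ^0 ≅ 0
Ȟ^1 = (4 − 0) − 4 = 0 plus torsion [2], so Ȟ^1 ≅ Z/2
Ȟ^2 = (0 − 0) − 0 = 0, so Ȟ^2 ≅ 0
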